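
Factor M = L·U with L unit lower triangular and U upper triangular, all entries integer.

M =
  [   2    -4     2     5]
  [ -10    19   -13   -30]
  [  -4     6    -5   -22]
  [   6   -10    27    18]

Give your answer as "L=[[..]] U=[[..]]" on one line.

L=[[1,0,0,0],[-5,1,0,0],[-2,2,1,0],[3,-2,3,1]] U=[[2,-4,2,5],[0,-1,-3,-5],[0,0,5,-2],[0,0,0,-1]]

  R1 -= -5·R0 → [0,-1,-3,-5]
  R2 -= -2·R0 → [0,-2,-1,-12]
  R3 -= 3·R0 → [0,2,21,3]
  R2 -= 2·R1 → [0,0,5,-2]
  R3 -= -2·R1 → [0,0,15,-7]
  R3 -= 3·R2 → [0,0,0,-1]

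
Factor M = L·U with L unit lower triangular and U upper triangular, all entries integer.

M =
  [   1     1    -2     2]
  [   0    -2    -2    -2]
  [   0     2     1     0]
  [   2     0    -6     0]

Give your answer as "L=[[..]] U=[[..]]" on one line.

  r1 -= 0·r0 → [0,-2,-2,-2]
  r2 -= 0·r0 → [0,2,1,0]
  r3 -= 2·r0 → [0,-2,-2,-4]
  r2 -= -1·r1 → [0,0,-1,-2]
  r3 -= 1·r1 → [0,0,0,-2]
  r3 -= 0·r2 → [0,0,0,-2]

L=[[1,0,0,0],[0,1,0,0],[0,-1,1,0],[2,1,0,1]] U=[[1,1,-2,2],[0,-2,-2,-2],[0,0,-1,-2],[0,0,0,-2]]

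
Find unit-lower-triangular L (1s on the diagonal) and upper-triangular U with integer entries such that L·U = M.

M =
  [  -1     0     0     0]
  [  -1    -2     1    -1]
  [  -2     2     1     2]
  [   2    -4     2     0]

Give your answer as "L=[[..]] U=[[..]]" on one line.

L=[[1,0,0,0],[1,1,0,0],[2,-1,1,0],[-2,2,0,1]] U=[[-1,0,0,0],[0,-2,1,-1],[0,0,2,1],[0,0,0,2]]

  r1 -= 1·r0 → [0,-2,1,-1]
  r2 -= 2·r0 → [0,2,1,2]
  r3 -= -2·r0 → [0,-4,2,0]
  r2 -= -1·r1 → [0,0,2,1]
  r3 -= 2·r1 → [0,0,0,2]
  r3 -= 0·r2 → [0,0,0,2]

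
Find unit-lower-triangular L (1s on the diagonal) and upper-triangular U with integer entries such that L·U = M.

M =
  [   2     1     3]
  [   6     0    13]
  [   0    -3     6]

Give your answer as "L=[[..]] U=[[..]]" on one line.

L=[[1,0,0],[3,1,0],[0,1,1]] U=[[2,1,3],[0,-3,4],[0,0,2]]

  r1 -= 3·r0 → [0,-3,4]
  r2 -= 0·r0 → [0,-3,6]
  r2 -= 1·r1 → [0,0,2]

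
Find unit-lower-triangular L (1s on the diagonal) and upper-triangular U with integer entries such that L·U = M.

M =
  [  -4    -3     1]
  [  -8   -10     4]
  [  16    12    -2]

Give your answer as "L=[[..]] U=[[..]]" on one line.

L=[[1,0,0],[2,1,0],[-4,0,1]] U=[[-4,-3,1],[0,-4,2],[0,0,2]]

  R1 -= 2·R0 → [0,-4,2]
  R2 -= -4·R0 → [0,0,2]
  R2 -= 0·R1 → [0,0,2]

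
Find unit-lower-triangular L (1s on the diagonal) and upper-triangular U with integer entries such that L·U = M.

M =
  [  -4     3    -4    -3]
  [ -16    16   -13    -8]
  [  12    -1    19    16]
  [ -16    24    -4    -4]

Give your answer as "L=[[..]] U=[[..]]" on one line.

  row1 -= 4·row0 → [0,4,3,4]
  row2 -= -3·row0 → [0,8,7,7]
  row3 -= 4·row0 → [0,12,12,8]
  row2 -= 2·row1 → [0,0,1,-1]
  row3 -= 3·row1 → [0,0,3,-4]
  row3 -= 3·row2 → [0,0,0,-1]

L=[[1,0,0,0],[4,1,0,0],[-3,2,1,0],[4,3,3,1]] U=[[-4,3,-4,-3],[0,4,3,4],[0,0,1,-1],[0,0,0,-1]]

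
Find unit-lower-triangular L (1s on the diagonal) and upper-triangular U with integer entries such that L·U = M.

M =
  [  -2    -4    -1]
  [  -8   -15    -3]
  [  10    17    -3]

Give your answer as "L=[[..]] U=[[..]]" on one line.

L=[[1,0,0],[4,1,0],[-5,-3,1]] U=[[-2,-4,-1],[0,1,1],[0,0,-5]]

  r1 -= 4·r0 → [0,1,1]
  r2 -= -5·r0 → [0,-3,-8]
  r2 -= -3·r1 → [0,0,-5]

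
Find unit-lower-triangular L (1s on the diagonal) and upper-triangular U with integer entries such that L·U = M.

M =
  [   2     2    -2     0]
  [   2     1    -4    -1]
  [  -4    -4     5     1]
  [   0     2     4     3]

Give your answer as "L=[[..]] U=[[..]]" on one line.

  r1 -= 1·r0 → [0,-1,-2,-1]
  r2 -= -2·r0 → [0,0,1,1]
  r3 -= 0·r0 → [0,2,4,3]
  r2 -= 0·r1 → [0,0,1,1]
  r3 -= -2·r1 → [0,0,0,1]
  r3 -= 0·r2 → [0,0,0,1]

L=[[1,0,0,0],[1,1,0,0],[-2,0,1,0],[0,-2,0,1]] U=[[2,2,-2,0],[0,-1,-2,-1],[0,0,1,1],[0,0,0,1]]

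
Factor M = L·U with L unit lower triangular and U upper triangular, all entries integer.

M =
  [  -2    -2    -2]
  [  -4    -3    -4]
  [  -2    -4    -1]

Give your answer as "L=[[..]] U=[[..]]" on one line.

  row1 -= 2·row0 → [0,1,0]
  row2 -= 1·row0 → [0,-2,1]
  row2 -= -2·row1 → [0,0,1]

L=[[1,0,0],[2,1,0],[1,-2,1]] U=[[-2,-2,-2],[0,1,0],[0,0,1]]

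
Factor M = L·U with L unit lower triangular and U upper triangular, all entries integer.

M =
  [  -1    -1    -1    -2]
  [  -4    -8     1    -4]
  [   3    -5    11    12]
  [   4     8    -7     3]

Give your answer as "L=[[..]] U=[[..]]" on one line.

  R1 -= 4·R0 → [0,-4,5,4]
  R2 -= -3·R0 → [0,-8,8,6]
  R3 -= -4·R0 → [0,4,-11,-5]
  R2 -= 2·R1 → [0,0,-2,-2]
  R3 -= -1·R1 → [0,0,-6,-1]
  R3 -= 3·R2 → [0,0,0,5]

L=[[1,0,0,0],[4,1,0,0],[-3,2,1,0],[-4,-1,3,1]] U=[[-1,-1,-1,-2],[0,-4,5,4],[0,0,-2,-2],[0,0,0,5]]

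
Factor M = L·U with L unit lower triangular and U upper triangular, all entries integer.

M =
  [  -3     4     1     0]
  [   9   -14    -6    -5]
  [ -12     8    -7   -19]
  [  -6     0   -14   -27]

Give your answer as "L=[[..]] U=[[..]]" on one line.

  R1 -= -3·R0 → [0,-2,-3,-5]
  R2 -= 4·R0 → [0,-8,-11,-19]
  R3 -= 2·R0 → [0,-8,-16,-27]
  R2 -= 4·R1 → [0,0,1,1]
  R3 -= 4·R1 → [0,0,-4,-7]
  R3 -= -4·R2 → [0,0,0,-3]

L=[[1,0,0,0],[-3,1,0,0],[4,4,1,0],[2,4,-4,1]] U=[[-3,4,1,0],[0,-2,-3,-5],[0,0,1,1],[0,0,0,-3]]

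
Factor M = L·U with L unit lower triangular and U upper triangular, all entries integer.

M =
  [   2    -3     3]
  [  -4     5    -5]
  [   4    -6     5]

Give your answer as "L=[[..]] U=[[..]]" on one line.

  R1 -= -2·R0 → [0,-1,1]
  R2 -= 2·R0 → [0,0,-1]
  R2 -= 0·R1 → [0,0,-1]

L=[[1,0,0],[-2,1,0],[2,0,1]] U=[[2,-3,3],[0,-1,1],[0,0,-1]]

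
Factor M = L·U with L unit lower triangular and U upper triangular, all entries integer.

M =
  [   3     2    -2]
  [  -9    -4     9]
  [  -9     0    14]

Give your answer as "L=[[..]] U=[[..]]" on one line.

L=[[1,0,0],[-3,1,0],[-3,3,1]] U=[[3,2,-2],[0,2,3],[0,0,-1]]

  r1 -= -3·r0 → [0,2,3]
  r2 -= -3·r0 → [0,6,8]
  r2 -= 3·r1 → [0,0,-1]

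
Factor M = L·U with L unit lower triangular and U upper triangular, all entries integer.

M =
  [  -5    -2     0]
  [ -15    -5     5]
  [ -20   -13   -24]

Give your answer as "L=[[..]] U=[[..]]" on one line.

L=[[1,0,0],[3,1,0],[4,-5,1]] U=[[-5,-2,0],[0,1,5],[0,0,1]]

  row1 -= 3·row0 → [0,1,5]
  row2 -= 4·row0 → [0,-5,-24]
  row2 -= -5·row1 → [0,0,1]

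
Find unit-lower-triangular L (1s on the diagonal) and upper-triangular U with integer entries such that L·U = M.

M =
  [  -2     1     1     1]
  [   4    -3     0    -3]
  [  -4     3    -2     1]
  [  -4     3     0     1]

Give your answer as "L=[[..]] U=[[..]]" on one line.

  R1 -= -2·R0 → [0,-1,2,-1]
  R2 -= 2·R0 → [0,1,-4,-1]
  R3 -= 2·R0 → [0,1,-2,-1]
  R2 -= -1·R1 → [0,0,-2,-2]
  R3 -= -1·R1 → [0,0,0,-2]
  R3 -= 0·R2 → [0,0,0,-2]

L=[[1,0,0,0],[-2,1,0,0],[2,-1,1,0],[2,-1,0,1]] U=[[-2,1,1,1],[0,-1,2,-1],[0,0,-2,-2],[0,0,0,-2]]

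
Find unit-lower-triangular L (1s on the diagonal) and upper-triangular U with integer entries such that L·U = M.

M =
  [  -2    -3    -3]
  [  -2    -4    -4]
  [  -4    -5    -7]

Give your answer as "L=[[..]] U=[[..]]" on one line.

L=[[1,0,0],[1,1,0],[2,-1,1]] U=[[-2,-3,-3],[0,-1,-1],[0,0,-2]]

  row1 -= 1·row0 → [0,-1,-1]
  row2 -= 2·row0 → [0,1,-1]
  row2 -= -1·row1 → [0,0,-2]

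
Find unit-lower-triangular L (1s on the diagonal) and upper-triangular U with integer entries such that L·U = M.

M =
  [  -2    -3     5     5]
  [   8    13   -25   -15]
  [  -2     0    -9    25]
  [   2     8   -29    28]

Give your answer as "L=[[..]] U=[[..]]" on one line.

  r1 -= -4·r0 → [0,1,-5,5]
  r2 -= 1·r0 → [0,3,-14,20]
  r3 -= -1·r0 → [0,5,-24,33]
  r2 -= 3·r1 → [0,0,1,5]
  r3 -= 5·r1 → [0,0,1,8]
  r3 -= 1·r2 → [0,0,0,3]

L=[[1,0,0,0],[-4,1,0,0],[1,3,1,0],[-1,5,1,1]] U=[[-2,-3,5,5],[0,1,-5,5],[0,0,1,5],[0,0,0,3]]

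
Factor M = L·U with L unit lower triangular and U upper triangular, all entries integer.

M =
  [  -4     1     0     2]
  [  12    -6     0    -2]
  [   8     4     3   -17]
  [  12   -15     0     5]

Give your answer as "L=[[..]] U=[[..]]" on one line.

L=[[1,0,0,0],[-3,1,0,0],[-2,-2,1,0],[-3,4,0,1]] U=[[-4,1,0,2],[0,-3,0,4],[0,0,3,-5],[0,0,0,-5]]

  row1 -= -3·row0 → [0,-3,0,4]
  row2 -= -2·row0 → [0,6,3,-13]
  row3 -= -3·row0 → [0,-12,0,11]
  row2 -= -2·row1 → [0,0,3,-5]
  row3 -= 4·row1 → [0,0,0,-5]
  row3 -= 0·row2 → [0,0,0,-5]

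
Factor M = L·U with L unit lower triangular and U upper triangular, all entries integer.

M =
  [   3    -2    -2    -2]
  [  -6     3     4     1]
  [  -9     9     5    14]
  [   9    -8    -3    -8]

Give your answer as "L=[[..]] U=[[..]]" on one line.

L=[[1,0,0,0],[-2,1,0,0],[-3,-3,1,0],[3,2,-3,1]] U=[[3,-2,-2,-2],[0,-1,0,-3],[0,0,-1,-1],[0,0,0,1]]

  R1 -= -2·R0 → [0,-1,0,-3]
  R2 -= -3·R0 → [0,3,-1,8]
  R3 -= 3·R0 → [0,-2,3,-2]
  R2 -= -3·R1 → [0,0,-1,-1]
  R3 -= 2·R1 → [0,0,3,4]
  R3 -= -3·R2 → [0,0,0,1]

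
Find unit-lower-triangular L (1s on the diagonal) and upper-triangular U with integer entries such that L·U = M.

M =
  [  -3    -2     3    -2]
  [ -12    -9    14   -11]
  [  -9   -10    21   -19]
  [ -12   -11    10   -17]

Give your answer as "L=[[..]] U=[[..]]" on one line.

L=[[1,0,0,0],[4,1,0,0],[3,4,1,0],[4,3,-2,1]] U=[[-3,-2,3,-2],[0,-1,2,-3],[0,0,4,-1],[0,0,0,-2]]

  row1 -= 4·row0 → [0,-1,2,-3]
  row2 -= 3·row0 → [0,-4,12,-13]
  row3 -= 4·row0 → [0,-3,-2,-9]
  row2 -= 4·row1 → [0,0,4,-1]
  row3 -= 3·row1 → [0,0,-8,0]
  row3 -= -2·row2 → [0,0,0,-2]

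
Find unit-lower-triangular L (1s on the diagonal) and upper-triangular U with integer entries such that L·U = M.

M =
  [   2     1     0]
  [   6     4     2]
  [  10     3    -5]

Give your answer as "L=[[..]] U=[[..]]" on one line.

L=[[1,0,0],[3,1,0],[5,-2,1]] U=[[2,1,0],[0,1,2],[0,0,-1]]

  row1 -= 3·row0 → [0,1,2]
  row2 -= 5·row0 → [0,-2,-5]
  row2 -= -2·row1 → [0,0,-1]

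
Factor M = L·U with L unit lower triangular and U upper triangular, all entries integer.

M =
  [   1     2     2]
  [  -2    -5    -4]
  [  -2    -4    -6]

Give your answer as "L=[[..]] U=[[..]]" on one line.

L=[[1,0,0],[-2,1,0],[-2,0,1]] U=[[1,2,2],[0,-1,0],[0,0,-2]]

  row1 -= -2·row0 → [0,-1,0]
  row2 -= -2·row0 → [0,0,-2]
  row2 -= 0·row1 → [0,0,-2]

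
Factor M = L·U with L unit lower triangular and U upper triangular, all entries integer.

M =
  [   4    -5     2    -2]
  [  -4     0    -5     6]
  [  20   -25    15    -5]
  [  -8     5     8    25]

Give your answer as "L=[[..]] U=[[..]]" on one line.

  row1 -= -1·row0 → [0,-5,-3,4]
  row2 -= 5·row0 → [0,0,5,5]
  row3 -= -2·row0 → [0,-5,12,21]
  row2 -= 0·row1 → [0,0,5,5]
  row3 -= 1·row1 → [0,0,15,17]
  row3 -= 3·row2 → [0,0,0,2]

L=[[1,0,0,0],[-1,1,0,0],[5,0,1,0],[-2,1,3,1]] U=[[4,-5,2,-2],[0,-5,-3,4],[0,0,5,5],[0,0,0,2]]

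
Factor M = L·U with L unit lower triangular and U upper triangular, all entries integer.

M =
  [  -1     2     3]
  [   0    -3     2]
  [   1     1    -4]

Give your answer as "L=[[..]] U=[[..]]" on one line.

  row1 -= 0·row0 → [0,-3,2]
  row2 -= -1·row0 → [0,3,-1]
  row2 -= -1·row1 → [0,0,1]

L=[[1,0,0],[0,1,0],[-1,-1,1]] U=[[-1,2,3],[0,-3,2],[0,0,1]]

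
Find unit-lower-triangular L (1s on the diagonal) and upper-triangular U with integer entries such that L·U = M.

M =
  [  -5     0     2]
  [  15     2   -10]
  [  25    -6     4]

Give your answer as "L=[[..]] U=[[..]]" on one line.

L=[[1,0,0],[-3,1,0],[-5,-3,1]] U=[[-5,0,2],[0,2,-4],[0,0,2]]

  row1 -= -3·row0 → [0,2,-4]
  row2 -= -5·row0 → [0,-6,14]
  row2 -= -3·row1 → [0,0,2]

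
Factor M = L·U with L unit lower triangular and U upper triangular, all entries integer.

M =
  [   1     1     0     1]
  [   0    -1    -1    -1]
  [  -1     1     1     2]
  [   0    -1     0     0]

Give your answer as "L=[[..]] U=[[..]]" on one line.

  r1 -= 0·r0 → [0,-1,-1,-1]
  r2 -= -1·r0 → [0,2,1,3]
  r3 -= 0·r0 → [0,-1,0,0]
  r2 -= -2·r1 → [0,0,-1,1]
  r3 -= 1·r1 → [0,0,1,1]
  r3 -= -1·r2 → [0,0,0,2]

L=[[1,0,0,0],[0,1,0,0],[-1,-2,1,0],[0,1,-1,1]] U=[[1,1,0,1],[0,-1,-1,-1],[0,0,-1,1],[0,0,0,2]]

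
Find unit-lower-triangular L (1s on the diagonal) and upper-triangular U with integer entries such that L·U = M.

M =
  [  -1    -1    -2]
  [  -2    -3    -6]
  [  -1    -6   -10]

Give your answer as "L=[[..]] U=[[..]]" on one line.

L=[[1,0,0],[2,1,0],[1,5,1]] U=[[-1,-1,-2],[0,-1,-2],[0,0,2]]

  r1 -= 2·r0 → [0,-1,-2]
  r2 -= 1·r0 → [0,-5,-8]
  r2 -= 5·r1 → [0,0,2]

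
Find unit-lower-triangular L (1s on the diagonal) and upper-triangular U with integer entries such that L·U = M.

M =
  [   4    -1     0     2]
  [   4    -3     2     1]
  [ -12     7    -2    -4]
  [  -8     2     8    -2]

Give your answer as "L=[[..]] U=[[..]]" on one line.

L=[[1,0,0,0],[1,1,0,0],[-3,-2,1,0],[-2,0,4,1]] U=[[4,-1,0,2],[0,-2,2,-1],[0,0,2,0],[0,0,0,2]]

  R1 -= 1·R0 → [0,-2,2,-1]
  R2 -= -3·R0 → [0,4,-2,2]
  R3 -= -2·R0 → [0,0,8,2]
  R2 -= -2·R1 → [0,0,2,0]
  R3 -= 0·R1 → [0,0,8,2]
  R3 -= 4·R2 → [0,0,0,2]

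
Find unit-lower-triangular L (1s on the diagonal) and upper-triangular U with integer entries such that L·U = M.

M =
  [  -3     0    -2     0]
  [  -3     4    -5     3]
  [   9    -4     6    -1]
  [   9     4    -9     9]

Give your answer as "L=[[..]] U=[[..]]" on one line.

L=[[1,0,0,0],[1,1,0,0],[-3,-1,1,0],[-3,1,4,1]] U=[[-3,0,-2,0],[0,4,-3,3],[0,0,-3,2],[0,0,0,-2]]

  r1 -= 1·r0 → [0,4,-3,3]
  r2 -= -3·r0 → [0,-4,0,-1]
  r3 -= -3·r0 → [0,4,-15,9]
  r2 -= -1·r1 → [0,0,-3,2]
  r3 -= 1·r1 → [0,0,-12,6]
  r3 -= 4·r2 → [0,0,0,-2]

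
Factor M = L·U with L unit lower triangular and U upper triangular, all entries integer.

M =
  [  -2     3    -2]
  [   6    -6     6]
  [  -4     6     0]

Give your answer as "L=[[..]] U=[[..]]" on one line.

  row1 -= -3·row0 → [0,3,0]
  row2 -= 2·row0 → [0,0,4]
  row2 -= 0·row1 → [0,0,4]

L=[[1,0,0],[-3,1,0],[2,0,1]] U=[[-2,3,-2],[0,3,0],[0,0,4]]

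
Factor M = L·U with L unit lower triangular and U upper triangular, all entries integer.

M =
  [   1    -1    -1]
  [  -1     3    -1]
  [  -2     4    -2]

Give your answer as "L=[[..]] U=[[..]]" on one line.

  row1 -= -1·row0 → [0,2,-2]
  row2 -= -2·row0 → [0,2,-4]
  row2 -= 1·row1 → [0,0,-2]

L=[[1,0,0],[-1,1,0],[-2,1,1]] U=[[1,-1,-1],[0,2,-2],[0,0,-2]]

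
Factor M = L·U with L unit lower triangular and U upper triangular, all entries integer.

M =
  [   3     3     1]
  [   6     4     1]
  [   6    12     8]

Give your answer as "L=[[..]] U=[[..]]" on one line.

  r1 -= 2·r0 → [0,-2,-1]
  r2 -= 2·r0 → [0,6,6]
  r2 -= -3·r1 → [0,0,3]

L=[[1,0,0],[2,1,0],[2,-3,1]] U=[[3,3,1],[0,-2,-1],[0,0,3]]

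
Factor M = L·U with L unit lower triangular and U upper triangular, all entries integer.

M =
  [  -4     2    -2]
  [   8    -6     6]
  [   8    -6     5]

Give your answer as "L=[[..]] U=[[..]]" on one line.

  row1 -= -2·row0 → [0,-2,2]
  row2 -= -2·row0 → [0,-2,1]
  row2 -= 1·row1 → [0,0,-1]

L=[[1,0,0],[-2,1,0],[-2,1,1]] U=[[-4,2,-2],[0,-2,2],[0,0,-1]]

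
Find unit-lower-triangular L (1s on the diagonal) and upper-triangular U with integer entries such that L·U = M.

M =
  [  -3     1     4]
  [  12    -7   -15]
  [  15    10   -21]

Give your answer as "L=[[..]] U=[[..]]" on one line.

  R1 -= -4·R0 → [0,-3,1]
  R2 -= -5·R0 → [0,15,-1]
  R2 -= -5·R1 → [0,0,4]

L=[[1,0,0],[-4,1,0],[-5,-5,1]] U=[[-3,1,4],[0,-3,1],[0,0,4]]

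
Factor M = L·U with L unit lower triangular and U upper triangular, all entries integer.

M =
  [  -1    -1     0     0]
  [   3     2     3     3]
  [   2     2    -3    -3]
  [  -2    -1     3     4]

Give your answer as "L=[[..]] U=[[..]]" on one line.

L=[[1,0,0,0],[-3,1,0,0],[-2,0,1,0],[2,-1,-2,1]] U=[[-1,-1,0,0],[0,-1,3,3],[0,0,-3,-3],[0,0,0,1]]

  R1 -= -3·R0 → [0,-1,3,3]
  R2 -= -2·R0 → [0,0,-3,-3]
  R3 -= 2·R0 → [0,1,3,4]
  R2 -= 0·R1 → [0,0,-3,-3]
  R3 -= -1·R1 → [0,0,6,7]
  R3 -= -2·R2 → [0,0,0,1]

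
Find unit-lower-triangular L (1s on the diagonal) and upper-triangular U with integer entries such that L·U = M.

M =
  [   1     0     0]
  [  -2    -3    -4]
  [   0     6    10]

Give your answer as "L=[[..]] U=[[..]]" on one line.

  R1 -= -2·R0 → [0,-3,-4]
  R2 -= 0·R0 → [0,6,10]
  R2 -= -2·R1 → [0,0,2]

L=[[1,0,0],[-2,1,0],[0,-2,1]] U=[[1,0,0],[0,-3,-4],[0,0,2]]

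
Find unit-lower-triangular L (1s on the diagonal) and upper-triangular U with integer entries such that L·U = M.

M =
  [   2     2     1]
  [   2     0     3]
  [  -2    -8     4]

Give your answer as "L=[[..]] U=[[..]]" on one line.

  row1 -= 1·row0 → [0,-2,2]
  row2 -= -1·row0 → [0,-6,5]
  row2 -= 3·row1 → [0,0,-1]

L=[[1,0,0],[1,1,0],[-1,3,1]] U=[[2,2,1],[0,-2,2],[0,0,-1]]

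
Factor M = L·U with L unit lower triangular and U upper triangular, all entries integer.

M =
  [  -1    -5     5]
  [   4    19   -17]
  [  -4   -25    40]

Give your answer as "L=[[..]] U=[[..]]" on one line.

L=[[1,0,0],[-4,1,0],[4,5,1]] U=[[-1,-5,5],[0,-1,3],[0,0,5]]

  r1 -= -4·r0 → [0,-1,3]
  r2 -= 4·r0 → [0,-5,20]
  r2 -= 5·r1 → [0,0,5]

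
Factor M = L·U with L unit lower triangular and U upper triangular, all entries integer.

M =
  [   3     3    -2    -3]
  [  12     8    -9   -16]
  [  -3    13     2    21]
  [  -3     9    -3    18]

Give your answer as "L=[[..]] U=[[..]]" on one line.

L=[[1,0,0,0],[4,1,0,0],[-1,-4,1,0],[-1,-3,2,1]] U=[[3,3,-2,-3],[0,-4,-1,-4],[0,0,-4,2],[0,0,0,-1]]

  R1 -= 4·R0 → [0,-4,-1,-4]
  R2 -= -1·R0 → [0,16,0,18]
  R3 -= -1·R0 → [0,12,-5,15]
  R2 -= -4·R1 → [0,0,-4,2]
  R3 -= -3·R1 → [0,0,-8,3]
  R3 -= 2·R2 → [0,0,0,-1]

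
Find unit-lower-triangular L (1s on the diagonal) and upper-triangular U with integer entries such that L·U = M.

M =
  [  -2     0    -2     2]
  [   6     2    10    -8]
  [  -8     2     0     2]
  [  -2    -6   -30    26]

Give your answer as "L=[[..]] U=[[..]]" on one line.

  R1 -= -3·R0 → [0,2,4,-2]
  R2 -= 4·R0 → [0,2,8,-6]
  R3 -= 1·R0 → [0,-6,-28,24]
  R2 -= 1·R1 → [0,0,4,-4]
  R3 -= -3·R1 → [0,0,-16,18]
  R3 -= -4·R2 → [0,0,0,2]

L=[[1,0,0,0],[-3,1,0,0],[4,1,1,0],[1,-3,-4,1]] U=[[-2,0,-2,2],[0,2,4,-2],[0,0,4,-4],[0,0,0,2]]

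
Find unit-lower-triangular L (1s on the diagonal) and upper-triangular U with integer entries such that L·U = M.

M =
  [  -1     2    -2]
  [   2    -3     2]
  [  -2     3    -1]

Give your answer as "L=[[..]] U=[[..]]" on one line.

L=[[1,0,0],[-2,1,0],[2,-1,1]] U=[[-1,2,-2],[0,1,-2],[0,0,1]]

  r1 -= -2·r0 → [0,1,-2]
  r2 -= 2·r0 → [0,-1,3]
  r2 -= -1·r1 → [0,0,1]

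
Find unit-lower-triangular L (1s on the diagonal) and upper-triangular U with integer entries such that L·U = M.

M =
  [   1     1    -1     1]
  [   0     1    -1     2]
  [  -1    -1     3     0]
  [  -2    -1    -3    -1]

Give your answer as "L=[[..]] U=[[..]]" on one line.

  r1 -= 0·r0 → [0,1,-1,2]
  r2 -= -1·r0 → [0,0,2,1]
  r3 -= -2·r0 → [0,1,-5,1]
  r2 -= 0·r1 → [0,0,2,1]
  r3 -= 1·r1 → [0,0,-4,-1]
  r3 -= -2·r2 → [0,0,0,1]

L=[[1,0,0,0],[0,1,0,0],[-1,0,1,0],[-2,1,-2,1]] U=[[1,1,-1,1],[0,1,-1,2],[0,0,2,1],[0,0,0,1]]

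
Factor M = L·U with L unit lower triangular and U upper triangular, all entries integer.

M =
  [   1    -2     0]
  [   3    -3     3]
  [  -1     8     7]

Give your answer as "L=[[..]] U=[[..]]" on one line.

  row1 -= 3·row0 → [0,3,3]
  row2 -= -1·row0 → [0,6,7]
  row2 -= 2·row1 → [0,0,1]

L=[[1,0,0],[3,1,0],[-1,2,1]] U=[[1,-2,0],[0,3,3],[0,0,1]]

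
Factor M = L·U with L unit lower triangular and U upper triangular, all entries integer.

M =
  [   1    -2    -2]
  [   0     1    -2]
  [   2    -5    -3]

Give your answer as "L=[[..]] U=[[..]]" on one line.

L=[[1,0,0],[0,1,0],[2,-1,1]] U=[[1,-2,-2],[0,1,-2],[0,0,-1]]

  r1 -= 0·r0 → [0,1,-2]
  r2 -= 2·r0 → [0,-1,1]
  r2 -= -1·r1 → [0,0,-1]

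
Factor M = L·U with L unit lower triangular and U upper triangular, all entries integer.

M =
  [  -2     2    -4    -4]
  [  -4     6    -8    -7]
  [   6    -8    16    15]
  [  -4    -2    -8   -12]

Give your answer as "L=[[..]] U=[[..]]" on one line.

  row1 -= 2·row0 → [0,2,0,1]
  row2 -= -3·row0 → [0,-2,4,3]
  row3 -= 2·row0 → [0,-6,0,-4]
  row2 -= -1·row1 → [0,0,4,4]
  row3 -= -3·row1 → [0,0,0,-1]
  row3 -= 0·row2 → [0,0,0,-1]

L=[[1,0,0,0],[2,1,0,0],[-3,-1,1,0],[2,-3,0,1]] U=[[-2,2,-4,-4],[0,2,0,1],[0,0,4,4],[0,0,0,-1]]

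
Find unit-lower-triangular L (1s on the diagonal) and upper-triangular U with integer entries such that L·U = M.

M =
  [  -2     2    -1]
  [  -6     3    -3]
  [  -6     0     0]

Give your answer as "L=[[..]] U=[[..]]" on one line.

L=[[1,0,0],[3,1,0],[3,2,1]] U=[[-2,2,-1],[0,-3,0],[0,0,3]]

  r1 -= 3·r0 → [0,-3,0]
  r2 -= 3·r0 → [0,-6,3]
  r2 -= 2·r1 → [0,0,3]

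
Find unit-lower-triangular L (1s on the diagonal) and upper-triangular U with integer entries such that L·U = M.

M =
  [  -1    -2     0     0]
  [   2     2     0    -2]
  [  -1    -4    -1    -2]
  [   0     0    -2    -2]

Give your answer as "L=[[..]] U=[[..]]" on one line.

L=[[1,0,0,0],[-2,1,0,0],[1,1,1,0],[0,0,2,1]] U=[[-1,-2,0,0],[0,-2,0,-2],[0,0,-1,0],[0,0,0,-2]]

  R1 -= -2·R0 → [0,-2,0,-2]
  R2 -= 1·R0 → [0,-2,-1,-2]
  R3 -= 0·R0 → [0,0,-2,-2]
  R2 -= 1·R1 → [0,0,-1,0]
  R3 -= 0·R1 → [0,0,-2,-2]
  R3 -= 2·R2 → [0,0,0,-2]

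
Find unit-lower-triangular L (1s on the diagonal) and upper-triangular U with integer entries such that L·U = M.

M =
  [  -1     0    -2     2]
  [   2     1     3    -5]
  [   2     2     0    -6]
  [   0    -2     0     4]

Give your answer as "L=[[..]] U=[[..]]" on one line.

L=[[1,0,0,0],[-2,1,0,0],[-2,2,1,0],[0,-2,1,1]] U=[[-1,0,-2,2],[0,1,-1,-1],[0,0,-2,0],[0,0,0,2]]

  r1 -= -2·r0 → [0,1,-1,-1]
  r2 -= -2·r0 → [0,2,-4,-2]
  r3 -= 0·r0 → [0,-2,0,4]
  r2 -= 2·r1 → [0,0,-2,0]
  r3 -= -2·r1 → [0,0,-2,2]
  r3 -= 1·r2 → [0,0,0,2]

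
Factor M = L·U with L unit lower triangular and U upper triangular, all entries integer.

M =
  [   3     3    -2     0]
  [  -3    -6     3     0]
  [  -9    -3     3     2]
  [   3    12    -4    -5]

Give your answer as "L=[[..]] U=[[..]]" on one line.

  row1 -= -1·row0 → [0,-3,1,0]
  row2 -= -3·row0 → [0,6,-3,2]
  row3 -= 1·row0 → [0,9,-2,-5]
  row2 -= -2·row1 → [0,0,-1,2]
  row3 -= -3·row1 → [0,0,1,-5]
  row3 -= -1·row2 → [0,0,0,-3]

L=[[1,0,0,0],[-1,1,0,0],[-3,-2,1,0],[1,-3,-1,1]] U=[[3,3,-2,0],[0,-3,1,0],[0,0,-1,2],[0,0,0,-3]]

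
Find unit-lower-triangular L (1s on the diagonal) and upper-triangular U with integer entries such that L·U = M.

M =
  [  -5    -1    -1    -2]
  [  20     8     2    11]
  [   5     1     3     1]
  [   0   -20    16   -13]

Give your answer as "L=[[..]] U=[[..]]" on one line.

  R1 -= -4·R0 → [0,4,-2,3]
  R2 -= -1·R0 → [0,0,2,-1]
  R3 -= 0·R0 → [0,-20,16,-13]
  R2 -= 0·R1 → [0,0,2,-1]
  R3 -= -5·R1 → [0,0,6,2]
  R3 -= 3·R2 → [0,0,0,5]

L=[[1,0,0,0],[-4,1,0,0],[-1,0,1,0],[0,-5,3,1]] U=[[-5,-1,-1,-2],[0,4,-2,3],[0,0,2,-1],[0,0,0,5]]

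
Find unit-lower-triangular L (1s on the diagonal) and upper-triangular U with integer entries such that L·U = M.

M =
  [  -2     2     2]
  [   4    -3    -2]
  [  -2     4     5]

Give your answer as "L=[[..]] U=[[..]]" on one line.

  R1 -= -2·R0 → [0,1,2]
  R2 -= 1·R0 → [0,2,3]
  R2 -= 2·R1 → [0,0,-1]

L=[[1,0,0],[-2,1,0],[1,2,1]] U=[[-2,2,2],[0,1,2],[0,0,-1]]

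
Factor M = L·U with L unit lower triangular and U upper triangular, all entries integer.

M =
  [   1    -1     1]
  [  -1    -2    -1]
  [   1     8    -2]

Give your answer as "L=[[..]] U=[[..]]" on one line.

L=[[1,0,0],[-1,1,0],[1,-3,1]] U=[[1,-1,1],[0,-3,0],[0,0,-3]]

  r1 -= -1·r0 → [0,-3,0]
  r2 -= 1·r0 → [0,9,-3]
  r2 -= -3·r1 → [0,0,-3]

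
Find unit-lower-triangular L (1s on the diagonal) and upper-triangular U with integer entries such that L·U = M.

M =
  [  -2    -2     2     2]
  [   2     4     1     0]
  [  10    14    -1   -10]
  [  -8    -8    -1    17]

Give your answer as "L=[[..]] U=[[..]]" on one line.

L=[[1,0,0,0],[-1,1,0,0],[-5,2,1,0],[4,0,-3,1]] U=[[-2,-2,2,2],[0,2,3,2],[0,0,3,-4],[0,0,0,-3]]

  row1 -= -1·row0 → [0,2,3,2]
  row2 -= -5·row0 → [0,4,9,0]
  row3 -= 4·row0 → [0,0,-9,9]
  row2 -= 2·row1 → [0,0,3,-4]
  row3 -= 0·row1 → [0,0,-9,9]
  row3 -= -3·row2 → [0,0,0,-3]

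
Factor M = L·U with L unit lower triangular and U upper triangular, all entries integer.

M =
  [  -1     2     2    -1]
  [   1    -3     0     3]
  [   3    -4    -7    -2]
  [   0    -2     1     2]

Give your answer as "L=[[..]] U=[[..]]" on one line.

  r1 -= -1·r0 → [0,-1,2,2]
  r2 -= -3·r0 → [0,2,-1,-5]
  r3 -= 0·r0 → [0,-2,1,2]
  r2 -= -2·r1 → [0,0,3,-1]
  r3 -= 2·r1 → [0,0,-3,-2]
  r3 -= -1·r2 → [0,0,0,-3]

L=[[1,0,0,0],[-1,1,0,0],[-3,-2,1,0],[0,2,-1,1]] U=[[-1,2,2,-1],[0,-1,2,2],[0,0,3,-1],[0,0,0,-3]]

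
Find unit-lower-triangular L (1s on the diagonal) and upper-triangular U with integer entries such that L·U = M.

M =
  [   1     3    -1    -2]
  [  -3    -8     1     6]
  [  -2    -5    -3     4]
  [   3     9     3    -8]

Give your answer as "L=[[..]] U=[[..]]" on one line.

  r1 -= -3·r0 → [0,1,-2,0]
  r2 -= -2·r0 → [0,1,-5,0]
  r3 -= 3·r0 → [0,0,6,-2]
  r2 -= 1·r1 → [0,0,-3,0]
  r3 -= 0·r1 → [0,0,6,-2]
  r3 -= -2·r2 → [0,0,0,-2]

L=[[1,0,0,0],[-3,1,0,0],[-2,1,1,0],[3,0,-2,1]] U=[[1,3,-1,-2],[0,1,-2,0],[0,0,-3,0],[0,0,0,-2]]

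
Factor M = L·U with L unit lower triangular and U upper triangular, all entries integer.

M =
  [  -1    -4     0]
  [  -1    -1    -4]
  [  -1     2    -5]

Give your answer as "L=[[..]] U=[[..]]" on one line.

  r1 -= 1·r0 → [0,3,-4]
  r2 -= 1·r0 → [0,6,-5]
  r2 -= 2·r1 → [0,0,3]

L=[[1,0,0],[1,1,0],[1,2,1]] U=[[-1,-4,0],[0,3,-4],[0,0,3]]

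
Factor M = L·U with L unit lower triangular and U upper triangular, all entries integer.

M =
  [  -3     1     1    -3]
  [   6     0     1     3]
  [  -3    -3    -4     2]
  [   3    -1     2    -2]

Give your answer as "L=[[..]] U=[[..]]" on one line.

L=[[1,0,0,0],[-2,1,0,0],[1,-2,1,0],[-1,0,3,1]] U=[[-3,1,1,-3],[0,2,3,-3],[0,0,1,-1],[0,0,0,-2]]

  row1 -= -2·row0 → [0,2,3,-3]
  row2 -= 1·row0 → [0,-4,-5,5]
  row3 -= -1·row0 → [0,0,3,-5]
  row2 -= -2·row1 → [0,0,1,-1]
  row3 -= 0·row1 → [0,0,3,-5]
  row3 -= 3·row2 → [0,0,0,-2]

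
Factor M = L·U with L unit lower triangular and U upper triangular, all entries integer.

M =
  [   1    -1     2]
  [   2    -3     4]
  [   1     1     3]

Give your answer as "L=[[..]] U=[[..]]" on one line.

  r1 -= 2·r0 → [0,-1,0]
  r2 -= 1·r0 → [0,2,1]
  r2 -= -2·r1 → [0,0,1]

L=[[1,0,0],[2,1,0],[1,-2,1]] U=[[1,-1,2],[0,-1,0],[0,0,1]]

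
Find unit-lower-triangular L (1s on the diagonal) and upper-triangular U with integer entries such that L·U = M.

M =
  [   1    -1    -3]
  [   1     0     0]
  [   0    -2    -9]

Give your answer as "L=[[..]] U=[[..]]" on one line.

  row1 -= 1·row0 → [0,1,3]
  row2 -= 0·row0 → [0,-2,-9]
  row2 -= -2·row1 → [0,0,-3]

L=[[1,0,0],[1,1,0],[0,-2,1]] U=[[1,-1,-3],[0,1,3],[0,0,-3]]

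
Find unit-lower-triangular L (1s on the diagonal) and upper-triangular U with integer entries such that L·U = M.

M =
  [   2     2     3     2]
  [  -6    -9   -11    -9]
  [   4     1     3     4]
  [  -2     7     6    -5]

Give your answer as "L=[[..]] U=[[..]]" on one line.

  row1 -= -3·row0 → [0,-3,-2,-3]
  row2 -= 2·row0 → [0,-3,-3,0]
  row3 -= -1·row0 → [0,9,9,-3]
  row2 -= 1·row1 → [0,0,-1,3]
  row3 -= -3·row1 → [0,0,3,-12]
  row3 -= -3·row2 → [0,0,0,-3]

L=[[1,0,0,0],[-3,1,0,0],[2,1,1,0],[-1,-3,-3,1]] U=[[2,2,3,2],[0,-3,-2,-3],[0,0,-1,3],[0,0,0,-3]]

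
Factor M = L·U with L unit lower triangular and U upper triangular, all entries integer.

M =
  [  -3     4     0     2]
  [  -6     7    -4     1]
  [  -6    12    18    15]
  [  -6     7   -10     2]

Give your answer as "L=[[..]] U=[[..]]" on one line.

L=[[1,0,0,0],[2,1,0,0],[2,-4,1,0],[2,1,-3,1]] U=[[-3,4,0,2],[0,-1,-4,-3],[0,0,2,-1],[0,0,0,-2]]

  row1 -= 2·row0 → [0,-1,-4,-3]
  row2 -= 2·row0 → [0,4,18,11]
  row3 -= 2·row0 → [0,-1,-10,-2]
  row2 -= -4·row1 → [0,0,2,-1]
  row3 -= 1·row1 → [0,0,-6,1]
  row3 -= -3·row2 → [0,0,0,-2]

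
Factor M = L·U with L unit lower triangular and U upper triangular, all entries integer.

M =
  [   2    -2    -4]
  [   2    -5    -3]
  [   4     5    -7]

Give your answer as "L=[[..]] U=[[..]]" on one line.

L=[[1,0,0],[1,1,0],[2,-3,1]] U=[[2,-2,-4],[0,-3,1],[0,0,4]]

  r1 -= 1·r0 → [0,-3,1]
  r2 -= 2·r0 → [0,9,1]
  r2 -= -3·r1 → [0,0,4]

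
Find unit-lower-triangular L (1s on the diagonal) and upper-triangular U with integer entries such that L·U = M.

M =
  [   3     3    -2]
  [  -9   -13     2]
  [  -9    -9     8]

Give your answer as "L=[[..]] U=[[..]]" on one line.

  r1 -= -3·r0 → [0,-4,-4]
  r2 -= -3·r0 → [0,0,2]
  r2 -= 0·r1 → [0,0,2]

L=[[1,0,0],[-3,1,0],[-3,0,1]] U=[[3,3,-2],[0,-4,-4],[0,0,2]]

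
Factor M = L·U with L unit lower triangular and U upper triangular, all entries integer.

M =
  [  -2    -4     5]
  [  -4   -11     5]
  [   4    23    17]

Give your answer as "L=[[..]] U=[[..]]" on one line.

L=[[1,0,0],[2,1,0],[-2,-5,1]] U=[[-2,-4,5],[0,-3,-5],[0,0,2]]

  r1 -= 2·r0 → [0,-3,-5]
  r2 -= -2·r0 → [0,15,27]
  r2 -= -5·r1 → [0,0,2]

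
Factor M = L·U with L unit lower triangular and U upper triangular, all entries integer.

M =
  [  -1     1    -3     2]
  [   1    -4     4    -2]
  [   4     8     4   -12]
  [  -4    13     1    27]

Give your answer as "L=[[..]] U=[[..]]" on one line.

  r1 -= -1·r0 → [0,-3,1,0]
  r2 -= -4·r0 → [0,12,-8,-4]
  r3 -= 4·r0 → [0,9,13,19]
  r2 -= -4·r1 → [0,0,-4,-4]
  r3 -= -3·r1 → [0,0,16,19]
  r3 -= -4·r2 → [0,0,0,3]

L=[[1,0,0,0],[-1,1,0,0],[-4,-4,1,0],[4,-3,-4,1]] U=[[-1,1,-3,2],[0,-3,1,0],[0,0,-4,-4],[0,0,0,3]]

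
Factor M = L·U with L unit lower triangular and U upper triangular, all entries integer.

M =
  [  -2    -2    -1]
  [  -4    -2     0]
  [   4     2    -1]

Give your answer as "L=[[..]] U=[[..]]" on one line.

  R1 -= 2·R0 → [0,2,2]
  R2 -= -2·R0 → [0,-2,-3]
  R2 -= -1·R1 → [0,0,-1]

L=[[1,0,0],[2,1,0],[-2,-1,1]] U=[[-2,-2,-1],[0,2,2],[0,0,-1]]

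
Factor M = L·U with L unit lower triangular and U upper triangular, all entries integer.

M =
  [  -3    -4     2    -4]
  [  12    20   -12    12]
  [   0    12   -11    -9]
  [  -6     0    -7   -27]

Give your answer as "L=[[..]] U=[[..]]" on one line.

  row1 -= -4·row0 → [0,4,-4,-4]
  row2 -= 0·row0 → [0,12,-11,-9]
  row3 -= 2·row0 → [0,8,-11,-19]
  row2 -= 3·row1 → [0,0,1,3]
  row3 -= 2·row1 → [0,0,-3,-11]
  row3 -= -3·row2 → [0,0,0,-2]

L=[[1,0,0,0],[-4,1,0,0],[0,3,1,0],[2,2,-3,1]] U=[[-3,-4,2,-4],[0,4,-4,-4],[0,0,1,3],[0,0,0,-2]]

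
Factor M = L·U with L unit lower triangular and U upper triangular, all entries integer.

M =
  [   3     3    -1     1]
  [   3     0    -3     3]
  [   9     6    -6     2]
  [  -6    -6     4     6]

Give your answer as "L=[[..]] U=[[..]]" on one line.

L=[[1,0,0,0],[1,1,0,0],[3,1,1,0],[-2,0,-2,1]] U=[[3,3,-1,1],[0,-3,-2,2],[0,0,-1,-3],[0,0,0,2]]

  R1 -= 1·R0 → [0,-3,-2,2]
  R2 -= 3·R0 → [0,-3,-3,-1]
  R3 -= -2·R0 → [0,0,2,8]
  R2 -= 1·R1 → [0,0,-1,-3]
  R3 -= 0·R1 → [0,0,2,8]
  R3 -= -2·R2 → [0,0,0,2]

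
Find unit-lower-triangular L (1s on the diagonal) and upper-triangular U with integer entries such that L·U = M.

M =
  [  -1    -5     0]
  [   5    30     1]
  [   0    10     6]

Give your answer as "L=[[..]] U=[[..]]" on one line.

L=[[1,0,0],[-5,1,0],[0,2,1]] U=[[-1,-5,0],[0,5,1],[0,0,4]]

  R1 -= -5·R0 → [0,5,1]
  R2 -= 0·R0 → [0,10,6]
  R2 -= 2·R1 → [0,0,4]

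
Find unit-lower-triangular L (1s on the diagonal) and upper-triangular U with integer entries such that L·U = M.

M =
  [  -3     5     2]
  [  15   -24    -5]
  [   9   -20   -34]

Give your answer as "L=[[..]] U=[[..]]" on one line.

L=[[1,0,0],[-5,1,0],[-3,-5,1]] U=[[-3,5,2],[0,1,5],[0,0,-3]]

  R1 -= -5·R0 → [0,1,5]
  R2 -= -3·R0 → [0,-5,-28]
  R2 -= -5·R1 → [0,0,-3]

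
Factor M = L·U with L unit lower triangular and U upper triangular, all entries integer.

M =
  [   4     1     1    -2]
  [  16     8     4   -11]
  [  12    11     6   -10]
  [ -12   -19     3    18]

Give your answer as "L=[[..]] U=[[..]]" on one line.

L=[[1,0,0,0],[4,1,0,0],[3,2,1,0],[-3,-4,2,1]] U=[[4,1,1,-2],[0,4,0,-3],[0,0,3,2],[0,0,0,-4]]

  R1 -= 4·R0 → [0,4,0,-3]
  R2 -= 3·R0 → [0,8,3,-4]
  R3 -= -3·R0 → [0,-16,6,12]
  R2 -= 2·R1 → [0,0,3,2]
  R3 -= -4·R1 → [0,0,6,0]
  R3 -= 2·R2 → [0,0,0,-4]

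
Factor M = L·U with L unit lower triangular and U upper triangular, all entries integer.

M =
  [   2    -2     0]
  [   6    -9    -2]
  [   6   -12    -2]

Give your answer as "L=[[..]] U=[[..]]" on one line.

L=[[1,0,0],[3,1,0],[3,2,1]] U=[[2,-2,0],[0,-3,-2],[0,0,2]]

  R1 -= 3·R0 → [0,-3,-2]
  R2 -= 3·R0 → [0,-6,-2]
  R2 -= 2·R1 → [0,0,2]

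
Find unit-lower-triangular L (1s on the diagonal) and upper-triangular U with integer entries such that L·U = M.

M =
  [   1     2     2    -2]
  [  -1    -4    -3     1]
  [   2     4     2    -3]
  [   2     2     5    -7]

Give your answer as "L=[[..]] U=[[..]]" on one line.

  row1 -= -1·row0 → [0,-2,-1,-1]
  row2 -= 2·row0 → [0,0,-2,1]
  row3 -= 2·row0 → [0,-2,1,-3]
  row2 -= 0·row1 → [0,0,-2,1]
  row3 -= 1·row1 → [0,0,2,-2]
  row3 -= -1·row2 → [0,0,0,-1]

L=[[1,0,0,0],[-1,1,0,0],[2,0,1,0],[2,1,-1,1]] U=[[1,2,2,-2],[0,-2,-1,-1],[0,0,-2,1],[0,0,0,-1]]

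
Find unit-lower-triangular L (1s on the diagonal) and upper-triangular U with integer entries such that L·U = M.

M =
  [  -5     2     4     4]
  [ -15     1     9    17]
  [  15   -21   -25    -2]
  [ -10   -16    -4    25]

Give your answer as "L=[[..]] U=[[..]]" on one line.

L=[[1,0,0,0],[3,1,0,0],[-3,3,1,0],[2,4,0,1]] U=[[-5,2,4,4],[0,-5,-3,5],[0,0,-4,-5],[0,0,0,-3]]

  r1 -= 3·r0 → [0,-5,-3,5]
  r2 -= -3·r0 → [0,-15,-13,10]
  r3 -= 2·r0 → [0,-20,-12,17]
  r2 -= 3·r1 → [0,0,-4,-5]
  r3 -= 4·r1 → [0,0,0,-3]
  r3 -= 0·r2 → [0,0,0,-3]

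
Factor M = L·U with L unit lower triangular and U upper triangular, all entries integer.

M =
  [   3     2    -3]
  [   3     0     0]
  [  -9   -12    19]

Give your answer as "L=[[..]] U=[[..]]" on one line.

L=[[1,0,0],[1,1,0],[-3,3,1]] U=[[3,2,-3],[0,-2,3],[0,0,1]]

  R1 -= 1·R0 → [0,-2,3]
  R2 -= -3·R0 → [0,-6,10]
  R2 -= 3·R1 → [0,0,1]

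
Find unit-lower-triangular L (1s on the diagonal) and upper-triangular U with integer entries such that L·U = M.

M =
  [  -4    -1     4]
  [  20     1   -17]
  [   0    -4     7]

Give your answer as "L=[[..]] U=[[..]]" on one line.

L=[[1,0,0],[-5,1,0],[0,1,1]] U=[[-4,-1,4],[0,-4,3],[0,0,4]]

  R1 -= -5·R0 → [0,-4,3]
  R2 -= 0·R0 → [0,-4,7]
  R2 -= 1·R1 → [0,0,4]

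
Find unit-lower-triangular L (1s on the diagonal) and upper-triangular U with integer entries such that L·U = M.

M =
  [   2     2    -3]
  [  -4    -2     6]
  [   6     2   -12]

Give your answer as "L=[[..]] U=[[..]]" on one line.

L=[[1,0,0],[-2,1,0],[3,-2,1]] U=[[2,2,-3],[0,2,0],[0,0,-3]]

  r1 -= -2·r0 → [0,2,0]
  r2 -= 3·r0 → [0,-4,-3]
  r2 -= -2·r1 → [0,0,-3]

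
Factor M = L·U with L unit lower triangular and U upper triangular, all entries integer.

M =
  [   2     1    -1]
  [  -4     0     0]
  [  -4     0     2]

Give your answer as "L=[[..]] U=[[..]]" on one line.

  r1 -= -2·r0 → [0,2,-2]
  r2 -= -2·r0 → [0,2,0]
  r2 -= 1·r1 → [0,0,2]

L=[[1,0,0],[-2,1,0],[-2,1,1]] U=[[2,1,-1],[0,2,-2],[0,0,2]]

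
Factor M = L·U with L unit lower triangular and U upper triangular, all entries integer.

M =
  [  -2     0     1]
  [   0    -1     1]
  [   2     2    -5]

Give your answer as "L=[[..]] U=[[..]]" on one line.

  row1 -= 0·row0 → [0,-1,1]
  row2 -= -1·row0 → [0,2,-4]
  row2 -= -2·row1 → [0,0,-2]

L=[[1,0,0],[0,1,0],[-1,-2,1]] U=[[-2,0,1],[0,-1,1],[0,0,-2]]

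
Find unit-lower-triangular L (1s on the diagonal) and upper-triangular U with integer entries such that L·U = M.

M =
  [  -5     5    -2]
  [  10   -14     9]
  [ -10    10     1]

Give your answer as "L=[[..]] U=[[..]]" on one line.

  R1 -= -2·R0 → [0,-4,5]
  R2 -= 2·R0 → [0,0,5]
  R2 -= 0·R1 → [0,0,5]

L=[[1,0,0],[-2,1,0],[2,0,1]] U=[[-5,5,-2],[0,-4,5],[0,0,5]]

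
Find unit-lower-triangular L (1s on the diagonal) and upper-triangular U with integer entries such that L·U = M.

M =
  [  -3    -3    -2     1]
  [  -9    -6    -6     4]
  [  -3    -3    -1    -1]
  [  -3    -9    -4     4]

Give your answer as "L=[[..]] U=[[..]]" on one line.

L=[[1,0,0,0],[3,1,0,0],[1,0,1,0],[1,-2,-2,1]] U=[[-3,-3,-2,1],[0,3,0,1],[0,0,1,-2],[0,0,0,1]]

  R1 -= 3·R0 → [0,3,0,1]
  R2 -= 1·R0 → [0,0,1,-2]
  R3 -= 1·R0 → [0,-6,-2,3]
  R2 -= 0·R1 → [0,0,1,-2]
  R3 -= -2·R1 → [0,0,-2,5]
  R3 -= -2·R2 → [0,0,0,1]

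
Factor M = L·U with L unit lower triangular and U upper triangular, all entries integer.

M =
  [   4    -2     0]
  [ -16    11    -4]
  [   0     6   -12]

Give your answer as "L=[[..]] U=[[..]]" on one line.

L=[[1,0,0],[-4,1,0],[0,2,1]] U=[[4,-2,0],[0,3,-4],[0,0,-4]]

  R1 -= -4·R0 → [0,3,-4]
  R2 -= 0·R0 → [0,6,-12]
  R2 -= 2·R1 → [0,0,-4]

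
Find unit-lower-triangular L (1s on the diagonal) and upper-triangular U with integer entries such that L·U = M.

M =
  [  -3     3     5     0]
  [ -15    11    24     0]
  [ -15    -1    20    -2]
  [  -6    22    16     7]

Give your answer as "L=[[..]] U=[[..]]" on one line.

  r1 -= 5·r0 → [0,-4,-1,0]
  r2 -= 5·r0 → [0,-16,-5,-2]
  r3 -= 2·r0 → [0,16,6,7]
  r2 -= 4·r1 → [0,0,-1,-2]
  r3 -= -4·r1 → [0,0,2,7]
  r3 -= -2·r2 → [0,0,0,3]

L=[[1,0,0,0],[5,1,0,0],[5,4,1,0],[2,-4,-2,1]] U=[[-3,3,5,0],[0,-4,-1,0],[0,0,-1,-2],[0,0,0,3]]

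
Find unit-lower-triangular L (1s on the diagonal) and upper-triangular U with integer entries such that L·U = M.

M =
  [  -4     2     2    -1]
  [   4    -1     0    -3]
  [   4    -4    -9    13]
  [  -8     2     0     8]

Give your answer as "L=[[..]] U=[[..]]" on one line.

  R1 -= -1·R0 → [0,1,2,-4]
  R2 -= -1·R0 → [0,-2,-7,12]
  R3 -= 2·R0 → [0,-2,-4,10]
  R2 -= -2·R1 → [0,0,-3,4]
  R3 -= -2·R1 → [0,0,0,2]
  R3 -= 0·R2 → [0,0,0,2]

L=[[1,0,0,0],[-1,1,0,0],[-1,-2,1,0],[2,-2,0,1]] U=[[-4,2,2,-1],[0,1,2,-4],[0,0,-3,4],[0,0,0,2]]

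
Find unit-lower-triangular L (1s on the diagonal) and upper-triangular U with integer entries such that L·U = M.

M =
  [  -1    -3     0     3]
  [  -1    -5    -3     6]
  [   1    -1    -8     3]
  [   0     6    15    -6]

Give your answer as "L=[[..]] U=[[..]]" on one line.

  R1 -= 1·R0 → [0,-2,-3,3]
  R2 -= -1·R0 → [0,-4,-8,6]
  R3 -= 0·R0 → [0,6,15,-6]
  R2 -= 2·R1 → [0,0,-2,0]
  R3 -= -3·R1 → [0,0,6,3]
  R3 -= -3·R2 → [0,0,0,3]

L=[[1,0,0,0],[1,1,0,0],[-1,2,1,0],[0,-3,-3,1]] U=[[-1,-3,0,3],[0,-2,-3,3],[0,0,-2,0],[0,0,0,3]]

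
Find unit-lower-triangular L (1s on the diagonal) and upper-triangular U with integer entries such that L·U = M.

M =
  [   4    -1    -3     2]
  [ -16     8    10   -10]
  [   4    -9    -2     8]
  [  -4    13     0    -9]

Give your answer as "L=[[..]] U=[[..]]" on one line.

L=[[1,0,0,0],[-4,1,0,0],[1,-2,1,0],[-1,3,-1,1]] U=[[4,-1,-3,2],[0,4,-2,-2],[0,0,-3,2],[0,0,0,1]]

  R1 -= -4·R0 → [0,4,-2,-2]
  R2 -= 1·R0 → [0,-8,1,6]
  R3 -= -1·R0 → [0,12,-3,-7]
  R2 -= -2·R1 → [0,0,-3,2]
  R3 -= 3·R1 → [0,0,3,-1]
  R3 -= -1·R2 → [0,0,0,1]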